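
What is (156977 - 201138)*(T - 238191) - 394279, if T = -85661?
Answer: 14301233893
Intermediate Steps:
(156977 - 201138)*(T - 238191) - 394279 = (156977 - 201138)*(-85661 - 238191) - 394279 = -44161*(-323852) - 394279 = 14301628172 - 394279 = 14301233893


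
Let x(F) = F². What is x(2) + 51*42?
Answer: 2146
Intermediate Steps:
x(2) + 51*42 = 2² + 51*42 = 4 + 2142 = 2146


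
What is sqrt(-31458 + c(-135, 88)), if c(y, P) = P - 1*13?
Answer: 3*I*sqrt(3487) ≈ 177.15*I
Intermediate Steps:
c(y, P) = -13 + P (c(y, P) = P - 13 = -13 + P)
sqrt(-31458 + c(-135, 88)) = sqrt(-31458 + (-13 + 88)) = sqrt(-31458 + 75) = sqrt(-31383) = 3*I*sqrt(3487)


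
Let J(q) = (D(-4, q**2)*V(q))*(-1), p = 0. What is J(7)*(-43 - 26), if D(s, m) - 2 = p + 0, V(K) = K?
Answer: 966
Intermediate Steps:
D(s, m) = 2 (D(s, m) = 2 + (0 + 0) = 2 + 0 = 2)
J(q) = -2*q (J(q) = (2*q)*(-1) = -2*q)
J(7)*(-43 - 26) = (-2*7)*(-43 - 26) = -14*(-69) = 966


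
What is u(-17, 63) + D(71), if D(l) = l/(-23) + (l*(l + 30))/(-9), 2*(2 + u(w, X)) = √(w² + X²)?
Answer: -165986/207 + √4258/2 ≈ -769.24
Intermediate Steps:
u(w, X) = -2 + √(X² + w²)/2 (u(w, X) = -2 + √(w² + X²)/2 = -2 + √(X² + w²)/2)
D(l) = -l/23 - l*(30 + l)/9 (D(l) = l*(-1/23) + (l*(30 + l))*(-⅑) = -l/23 - l*(30 + l)/9)
u(-17, 63) + D(71) = (-2 + √(63² + (-17)²)/2) - 1/207*71*(699 + 23*71) = (-2 + √(3969 + 289)/2) - 1/207*71*(699 + 1633) = (-2 + √4258/2) - 1/207*71*2332 = (-2 + √4258/2) - 165572/207 = -165986/207 + √4258/2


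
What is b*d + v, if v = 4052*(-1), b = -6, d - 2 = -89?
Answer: -3530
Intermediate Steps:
d = -87 (d = 2 - 89 = -87)
v = -4052
b*d + v = -6*(-87) - 4052 = 522 - 4052 = -3530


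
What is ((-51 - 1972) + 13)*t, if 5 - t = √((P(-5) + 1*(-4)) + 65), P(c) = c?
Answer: -10050 + 4020*√14 ≈ 4991.5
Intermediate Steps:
t = 5 - 2*√14 (t = 5 - √((-5 + 1*(-4)) + 65) = 5 - √((-5 - 4) + 65) = 5 - √(-9 + 65) = 5 - √56 = 5 - 2*√14 ≈ -2.4833)
((-51 - 1972) + 13)*t = ((-51 - 1972) + 13)*(5 - 2*√14) = (-2023 + 13)*(5 - 2*√14) = -2010*(5 - 2*√14) = -10050 + 4020*√14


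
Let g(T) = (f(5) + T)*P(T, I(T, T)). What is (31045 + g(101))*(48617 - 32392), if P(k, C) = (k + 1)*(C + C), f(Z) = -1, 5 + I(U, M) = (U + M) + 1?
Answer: 66039725125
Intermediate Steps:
I(U, M) = -4 + M + U (I(U, M) = -5 + ((U + M) + 1) = -5 + ((M + U) + 1) = -5 + (1 + M + U) = -4 + M + U)
P(k, C) = 2*C*(1 + k) (P(k, C) = (1 + k)*(2*C) = 2*C*(1 + k))
g(T) = 2*(1 + T)*(-1 + T)*(-4 + 2*T) (g(T) = (-1 + T)*(2*(-4 + T + T)*(1 + T)) = (-1 + T)*(2*(-4 + 2*T)*(1 + T)) = (-1 + T)*(2*(1 + T)*(-4 + 2*T)) = 2*(1 + T)*(-1 + T)*(-4 + 2*T))
(31045 + g(101))*(48617 - 32392) = (31045 + 4*(1 + 101)*(-1 + 101)*(-2 + 101))*(48617 - 32392) = (31045 + 4*102*100*99)*16225 = (31045 + 4039200)*16225 = 4070245*16225 = 66039725125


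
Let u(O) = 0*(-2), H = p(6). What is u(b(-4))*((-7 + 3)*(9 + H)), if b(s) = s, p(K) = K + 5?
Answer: 0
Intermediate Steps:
p(K) = 5 + K
H = 11 (H = 5 + 6 = 11)
u(O) = 0
u(b(-4))*((-7 + 3)*(9 + H)) = 0*((-7 + 3)*(9 + 11)) = 0*(-4*20) = 0*(-80) = 0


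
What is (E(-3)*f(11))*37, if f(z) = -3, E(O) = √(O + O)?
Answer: -111*I*√6 ≈ -271.89*I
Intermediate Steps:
E(O) = √2*√O (E(O) = √(2*O) = √2*√O)
(E(-3)*f(11))*37 = ((√2*√(-3))*(-3))*37 = ((√2*(I*√3))*(-3))*37 = ((I*√6)*(-3))*37 = -3*I*√6*37 = -111*I*√6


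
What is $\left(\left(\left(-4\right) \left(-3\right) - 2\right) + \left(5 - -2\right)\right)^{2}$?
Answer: $289$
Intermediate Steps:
$\left(\left(\left(-4\right) \left(-3\right) - 2\right) + \left(5 - -2\right)\right)^{2} = \left(\left(12 - 2\right) + \left(5 + 2\right)\right)^{2} = \left(10 + 7\right)^{2} = 17^{2} = 289$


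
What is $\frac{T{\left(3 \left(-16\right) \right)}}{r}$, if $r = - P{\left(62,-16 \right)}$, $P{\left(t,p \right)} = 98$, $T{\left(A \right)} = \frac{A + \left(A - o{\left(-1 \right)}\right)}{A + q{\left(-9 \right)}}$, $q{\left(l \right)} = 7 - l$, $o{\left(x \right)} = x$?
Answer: $- \frac{95}{3136} \approx -0.030293$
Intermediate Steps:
$T{\left(A \right)} = \frac{1 + 2 A}{16 + A}$ ($T{\left(A \right)} = \frac{A + \left(A - -1\right)}{A + \left(7 - -9\right)} = \frac{A + \left(A + 1\right)}{A + \left(7 + 9\right)} = \frac{A + \left(1 + A\right)}{A + 16} = \frac{1 + 2 A}{16 + A}$)
$r = -98$ ($r = \left(-1\right) 98 = -98$)
$\frac{T{\left(3 \left(-16\right) \right)}}{r} = \frac{\frac{1}{16 + 3 \left(-16\right)} \left(1 + 2 \cdot 3 \left(-16\right)\right)}{-98} = \frac{1 + 2 \left(-48\right)}{16 - 48} \left(- \frac{1}{98}\right) = \frac{1 - 96}{-32} \left(- \frac{1}{98}\right) = \left(- \frac{1}{32}\right) \left(-95\right) \left(- \frac{1}{98}\right) = \frac{95}{32} \left(- \frac{1}{98}\right) = - \frac{95}{3136}$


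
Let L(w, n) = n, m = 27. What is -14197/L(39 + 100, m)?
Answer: -14197/27 ≈ -525.81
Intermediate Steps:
-14197/L(39 + 100, m) = -14197/27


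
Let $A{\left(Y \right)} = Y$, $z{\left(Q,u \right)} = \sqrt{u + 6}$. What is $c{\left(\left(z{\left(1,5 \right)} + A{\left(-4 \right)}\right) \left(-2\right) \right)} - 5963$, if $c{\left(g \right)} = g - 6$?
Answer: $-5961 - 2 \sqrt{11} \approx -5967.6$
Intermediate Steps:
$z{\left(Q,u \right)} = \sqrt{6 + u}$
$c{\left(g \right)} = -6 + g$ ($c{\left(g \right)} = g - 6 = -6 + g$)
$c{\left(\left(z{\left(1,5 \right)} + A{\left(-4 \right)}\right) \left(-2\right) \right)} - 5963 = \left(-6 + \left(\sqrt{6 + 5} - 4\right) \left(-2\right)\right) - 5963 = \left(-6 + \left(\sqrt{11} - 4\right) \left(-2\right)\right) - 5963 = \left(-6 + \left(-4 + \sqrt{11}\right) \left(-2\right)\right) - 5963 = \left(-6 + \left(8 - 2 \sqrt{11}\right)\right) - 5963 = \left(2 - 2 \sqrt{11}\right) - 5963 = -5961 - 2 \sqrt{11}$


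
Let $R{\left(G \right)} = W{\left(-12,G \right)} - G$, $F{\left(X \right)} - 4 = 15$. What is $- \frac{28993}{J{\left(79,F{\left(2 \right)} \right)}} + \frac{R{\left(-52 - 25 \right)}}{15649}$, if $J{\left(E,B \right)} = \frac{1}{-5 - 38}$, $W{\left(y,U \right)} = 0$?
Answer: $\frac{19509592728}{15649} \approx 1.2467 \cdot 10^{6}$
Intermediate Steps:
$F{\left(X \right)} = 19$ ($F{\left(X \right)} = 4 + 15 = 19$)
$R{\left(G \right)} = - G$ ($R{\left(G \right)} = 0 - G = - G$)
$J{\left(E,B \right)} = - \frac{1}{43}$ ($J{\left(E,B \right)} = \frac{1}{-43} = - \frac{1}{43}$)
$- \frac{28993}{J{\left(79,F{\left(2 \right)} \right)}} + \frac{R{\left(-52 - 25 \right)}}{15649} = - \frac{28993}{- \frac{1}{43}} + \frac{\left(-1\right) \left(-52 - 25\right)}{15649} = \left(-28993\right) \left(-43\right) + - (-52 - 25) \frac{1}{15649} = 1246699 + \left(-1\right) \left(-77\right) \frac{1}{15649} = 1246699 + 77 \cdot \frac{1}{15649} = 1246699 + \frac{77}{15649} = \frac{19509592728}{15649}$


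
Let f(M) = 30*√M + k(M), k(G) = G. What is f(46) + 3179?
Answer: 3225 + 30*√46 ≈ 3428.5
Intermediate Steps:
f(M) = M + 30*√M (f(M) = 30*√M + M = M + 30*√M)
f(46) + 3179 = (46 + 30*√46) + 3179 = 3225 + 30*√46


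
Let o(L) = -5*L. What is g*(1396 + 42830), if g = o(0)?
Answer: 0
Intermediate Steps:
g = 0 (g = -5*0 = 0)
g*(1396 + 42830) = 0*(1396 + 42830) = 0*44226 = 0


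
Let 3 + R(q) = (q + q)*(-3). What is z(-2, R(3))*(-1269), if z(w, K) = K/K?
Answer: -1269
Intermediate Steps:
R(q) = -3 - 6*q (R(q) = -3 + (q + q)*(-3) = -3 + (2*q)*(-3) = -3 - 6*q)
z(w, K) = 1
z(-2, R(3))*(-1269) = 1*(-1269) = -1269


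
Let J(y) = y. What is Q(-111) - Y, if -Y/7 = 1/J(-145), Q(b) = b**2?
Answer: 1786538/145 ≈ 12321.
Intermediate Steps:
Y = 7/145 (Y = -7/(-145) = -7*(-1/145) = 7/145 ≈ 0.048276)
Q(-111) - Y = (-111)**2 - 1*7/145 = 12321 - 7/145 = 1786538/145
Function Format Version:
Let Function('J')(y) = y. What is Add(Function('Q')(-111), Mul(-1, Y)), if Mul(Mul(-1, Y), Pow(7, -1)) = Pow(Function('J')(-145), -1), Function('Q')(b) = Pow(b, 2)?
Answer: Rational(1786538, 145) ≈ 12321.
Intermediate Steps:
Y = Rational(7, 145) (Y = Mul(-7, Pow(-145, -1)) = Mul(-7, Rational(-1, 145)) = Rational(7, 145) ≈ 0.048276)
Add(Function('Q')(-111), Mul(-1, Y)) = Add(Pow(-111, 2), Mul(-1, Rational(7, 145))) = Add(12321, Rational(-7, 145)) = Rational(1786538, 145)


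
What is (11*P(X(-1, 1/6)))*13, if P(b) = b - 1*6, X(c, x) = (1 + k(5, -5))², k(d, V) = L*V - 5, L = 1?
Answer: 10725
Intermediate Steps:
k(d, V) = -5 + V (k(d, V) = 1*V - 5 = V - 5 = -5 + V)
X(c, x) = 81 (X(c, x) = (1 + (-5 - 5))² = (1 - 10)² = (-9)² = 81)
P(b) = -6 + b (P(b) = b - 6 = -6 + b)
(11*P(X(-1, 1/6)))*13 = (11*(-6 + 81))*13 = (11*75)*13 = 825*13 = 10725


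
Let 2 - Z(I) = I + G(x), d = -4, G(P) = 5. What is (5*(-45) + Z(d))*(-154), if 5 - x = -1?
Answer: 34496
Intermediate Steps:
x = 6 (x = 5 - 1*(-1) = 5 + 1 = 6)
Z(I) = -3 - I (Z(I) = 2 - (I + 5) = 2 - (5 + I) = 2 + (-5 - I) = -3 - I)
(5*(-45) + Z(d))*(-154) = (5*(-45) + (-3 - 1*(-4)))*(-154) = (-225 + (-3 + 4))*(-154) = (-225 + 1)*(-154) = -224*(-154) = 34496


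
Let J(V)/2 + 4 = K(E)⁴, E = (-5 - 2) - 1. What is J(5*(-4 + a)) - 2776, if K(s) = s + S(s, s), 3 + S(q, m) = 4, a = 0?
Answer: 2018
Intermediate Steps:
S(q, m) = 1 (S(q, m) = -3 + 4 = 1)
E = -8 (E = -7 - 1 = -8)
K(s) = 1 + s (K(s) = s + 1 = 1 + s)
J(V) = 4794 (J(V) = -8 + 2*(1 - 8)⁴ = -8 + 2*(-7)⁴ = -8 + 2*2401 = -8 + 4802 = 4794)
J(5*(-4 + a)) - 2776 = 4794 - 2776 = 2018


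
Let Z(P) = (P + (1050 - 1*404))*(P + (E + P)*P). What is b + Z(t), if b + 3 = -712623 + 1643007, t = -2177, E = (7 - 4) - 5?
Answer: -7258315305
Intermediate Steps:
E = -2 (E = 3 - 5 = -2)
Z(P) = (646 + P)*(P + P*(-2 + P)) (Z(P) = (P + (1050 - 1*404))*(P + (-2 + P)*P) = (P + (1050 - 404))*(P + P*(-2 + P)) = (P + 646)*(P + P*(-2 + P)) = (646 + P)*(P + P*(-2 + P)))
b = 930381 (b = -3 + (-712623 + 1643007) = -3 + 930384 = 930381)
b + Z(t) = 930381 - 2177*(-646 + (-2177)² + 645*(-2177)) = 930381 - 2177*(-646 + 4739329 - 1404165) = 930381 - 2177*3334518 = 930381 - 7259245686 = -7258315305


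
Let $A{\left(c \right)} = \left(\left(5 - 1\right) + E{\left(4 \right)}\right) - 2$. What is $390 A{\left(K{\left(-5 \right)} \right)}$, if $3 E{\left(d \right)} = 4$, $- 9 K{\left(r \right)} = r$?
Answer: $1300$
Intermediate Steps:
$K{\left(r \right)} = - \frac{r}{9}$
$E{\left(d \right)} = \frac{4}{3}$ ($E{\left(d \right)} = \frac{1}{3} \cdot 4 = \frac{4}{3}$)
$A{\left(c \right)} = \frac{10}{3}$ ($A{\left(c \right)} = \left(\left(5 - 1\right) + \frac{4}{3}\right) - 2 = \left(4 + \frac{4}{3}\right) - 2 = \frac{16}{3} - 2 = \frac{10}{3}$)
$390 A{\left(K{\left(-5 \right)} \right)} = 390 \cdot \frac{10}{3} = 1300$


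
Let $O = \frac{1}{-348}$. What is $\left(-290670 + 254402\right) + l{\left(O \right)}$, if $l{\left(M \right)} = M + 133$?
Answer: $- \frac{12574981}{348} \approx -36135.0$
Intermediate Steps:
$O = - \frac{1}{348} \approx -0.0028736$
$l{\left(M \right)} = 133 + M$
$\left(-290670 + 254402\right) + l{\left(O \right)} = \left(-290670 + 254402\right) + \left(133 - \frac{1}{348}\right) = -36268 + \frac{46283}{348} = - \frac{12574981}{348}$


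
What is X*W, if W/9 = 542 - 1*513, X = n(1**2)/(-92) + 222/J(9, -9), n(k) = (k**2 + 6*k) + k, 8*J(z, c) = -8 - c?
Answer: 10660806/23 ≈ 4.6351e+5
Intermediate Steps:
J(z, c) = -1 - c/8 (J(z, c) = (-8 - c)/8 = -1 - c/8)
n(k) = k**2 + 7*k
X = 40846/23 (X = (1**2*(7 + 1**2))/(-92) + 222/(-1 - 1/8*(-9)) = (1*(7 + 1))*(-1/92) + 222/(-1 + 9/8) = (1*8)*(-1/92) + 222/(1/8) = 8*(-1/92) + 222*8 = -2/23 + 1776 = 40846/23 ≈ 1775.9)
W = 261 (W = 9*(542 - 1*513) = 9*(542 - 513) = 9*29 = 261)
X*W = (40846/23)*261 = 10660806/23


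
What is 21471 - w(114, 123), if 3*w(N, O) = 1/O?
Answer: 7922798/369 ≈ 21471.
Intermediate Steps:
w(N, O) = 1/(3*O)
21471 - w(114, 123) = 21471 - 1/(3*123) = 21471 - 1*1/369 = 21471 - 1/369 = 7922798/369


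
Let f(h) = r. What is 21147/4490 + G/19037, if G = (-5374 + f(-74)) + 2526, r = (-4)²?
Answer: 389859759/85476130 ≈ 4.5610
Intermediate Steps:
r = 16
f(h) = 16
G = -2832 (G = (-5374 + 16) + 2526 = -5358 + 2526 = -2832)
21147/4490 + G/19037 = 21147/4490 - 2832/19037 = 389859759/85476130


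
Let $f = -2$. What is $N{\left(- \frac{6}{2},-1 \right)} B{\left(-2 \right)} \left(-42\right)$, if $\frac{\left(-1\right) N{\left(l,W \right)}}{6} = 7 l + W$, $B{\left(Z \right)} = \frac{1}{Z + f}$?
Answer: $1386$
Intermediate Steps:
$B{\left(Z \right)} = \frac{1}{-2 + Z}$ ($B{\left(Z \right)} = \frac{1}{Z - 2} = \frac{1}{-2 + Z}$)
$N{\left(l,W \right)} = - 42 l - 6 W$ ($N{\left(l,W \right)} = - 6 \left(7 l + W\right) = - 6 \left(W + 7 l\right) = - 42 l - 6 W$)
$N{\left(- \frac{6}{2},-1 \right)} B{\left(-2 \right)} \left(-42\right) = \frac{- 42 \left(- \frac{6}{2}\right) - -6}{-2 - 2} \left(-42\right) = \frac{- 42 \left(\left(-6\right) \frac{1}{2}\right) + 6}{-4} \left(-42\right) = \left(\left(-42\right) \left(-3\right) + 6\right) \left(- \frac{1}{4}\right) \left(-42\right) = \left(126 + 6\right) \left(- \frac{1}{4}\right) \left(-42\right) = 132 \left(- \frac{1}{4}\right) \left(-42\right) = \left(-33\right) \left(-42\right) = 1386$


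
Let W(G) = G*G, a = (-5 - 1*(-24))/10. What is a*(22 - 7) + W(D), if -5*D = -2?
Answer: 1433/50 ≈ 28.660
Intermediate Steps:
D = 2/5 (D = -1/5*(-2) = 2/5 ≈ 0.40000)
a = 19/10 (a = (-5 + 24)*(1/10) = 19*(1/10) = 19/10 ≈ 1.9000)
W(G) = G**2
a*(22 - 7) + W(D) = 19*(22 - 7)/10 + (2/5)**2 = (19/10)*15 + 4/25 = 57/2 + 4/25 = 1433/50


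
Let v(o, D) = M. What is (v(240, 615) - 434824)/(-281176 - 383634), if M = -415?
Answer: 435239/664810 ≈ 0.65468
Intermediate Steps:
v(o, D) = -415
(v(240, 615) - 434824)/(-281176 - 383634) = (-415 - 434824)/(-281176 - 383634) = -435239/(-664810) = -435239*(-1/664810) = 435239/664810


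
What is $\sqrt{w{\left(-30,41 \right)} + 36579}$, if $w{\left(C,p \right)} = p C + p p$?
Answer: $23 \sqrt{70} \approx 192.43$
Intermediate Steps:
$w{\left(C,p \right)} = p^{2} + C p$ ($w{\left(C,p \right)} = C p + p^{2} = p^{2} + C p$)
$\sqrt{w{\left(-30,41 \right)} + 36579} = \sqrt{41 \left(-30 + 41\right) + 36579} = \sqrt{41 \cdot 11 + 36579} = \sqrt{451 + 36579} = \sqrt{37030} = 23 \sqrt{70}$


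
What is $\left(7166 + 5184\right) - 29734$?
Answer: $-17384$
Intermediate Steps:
$\left(7166 + 5184\right) - 29734 = 12350 - 29734 = -17384$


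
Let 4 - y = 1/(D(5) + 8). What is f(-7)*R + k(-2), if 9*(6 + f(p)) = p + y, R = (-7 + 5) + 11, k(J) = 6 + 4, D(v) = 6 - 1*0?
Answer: -659/14 ≈ -47.071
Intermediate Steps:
D(v) = 6 (D(v) = 6 + 0 = 6)
k(J) = 10
R = 9 (R = -2 + 11 = 9)
y = 55/14 (y = 4 - 1/(6 + 8) = 4 - 1/14 = 55/14 ≈ 3.9286)
f(p) = -701/126 + p/9 (f(p) = -6 + (p + 55/14)/9 = -6 + (55/14 + p)/9 = -6 + (55/126 + p/9) = -701/126 + p/9)
f(-7)*R + k(-2) = (-701/126 + (1/9)*(-7))*9 + 10 = (-701/126 - 7/9)*9 + 10 = -799/126*9 + 10 = -799/14 + 10 = -659/14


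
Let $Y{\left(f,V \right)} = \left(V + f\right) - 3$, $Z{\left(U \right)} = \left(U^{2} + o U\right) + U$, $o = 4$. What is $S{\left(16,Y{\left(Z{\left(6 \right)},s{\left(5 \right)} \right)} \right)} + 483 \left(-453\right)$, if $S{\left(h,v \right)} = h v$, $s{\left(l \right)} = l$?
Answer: $-217711$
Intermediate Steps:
$Z{\left(U \right)} = U^{2} + 5 U$ ($Z{\left(U \right)} = \left(U^{2} + 4 U\right) + U = U^{2} + 5 U$)
$Y{\left(f,V \right)} = -3 + V + f$
$S{\left(16,Y{\left(Z{\left(6 \right)},s{\left(5 \right)} \right)} \right)} + 483 \left(-453\right) = 16 \left(-3 + 5 + 6 \left(5 + 6\right)\right) + 483 \left(-453\right) = 16 \left(-3 + 5 + 6 \cdot 11\right) - 218799 = 16 \left(-3 + 5 + 66\right) - 218799 = 16 \cdot 68 - 218799 = 1088 - 218799 = -217711$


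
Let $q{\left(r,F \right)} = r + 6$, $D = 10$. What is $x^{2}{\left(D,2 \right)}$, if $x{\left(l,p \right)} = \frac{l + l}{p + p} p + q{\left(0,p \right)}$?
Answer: $256$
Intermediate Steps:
$q{\left(r,F \right)} = 6 + r$
$x{\left(l,p \right)} = 6 + l$ ($x{\left(l,p \right)} = \frac{l + l}{p + p} p + \left(6 + 0\right) = \frac{2 l}{2 p} p + 6 = 2 l \frac{1}{2 p} p + 6 = \frac{l}{p} p + 6 = l + 6 = 6 + l$)
$x^{2}{\left(D,2 \right)} = \left(6 + 10\right)^{2} = 16^{2} = 256$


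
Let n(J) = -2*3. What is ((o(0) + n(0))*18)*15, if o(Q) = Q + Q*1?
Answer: -1620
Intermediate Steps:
n(J) = -6
o(Q) = 2*Q (o(Q) = Q + Q = 2*Q)
((o(0) + n(0))*18)*15 = ((2*0 - 6)*18)*15 = ((0 - 6)*18)*15 = -6*18*15 = -108*15 = -1620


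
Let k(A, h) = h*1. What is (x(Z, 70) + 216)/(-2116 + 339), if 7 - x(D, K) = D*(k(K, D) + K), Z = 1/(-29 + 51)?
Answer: -106391/860068 ≈ -0.12370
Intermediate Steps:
k(A, h) = h
Z = 1/22 ≈ 0.045455
x(D, K) = 7 - D*(D + K)
(x(Z, 70) + 216)/(-2116 + 339) = ((7 - (1/22)² - 1*1/22*70) + 216)/(-2116 + 339) = ((7 - 1*1/484 - 35/11) + 216)/(-1777) = ((7 - 1/484 - 35/11) + 216)*(-1/1777) = (1847/484 + 216)*(-1/1777) = (106391/484)*(-1/1777) = -106391/860068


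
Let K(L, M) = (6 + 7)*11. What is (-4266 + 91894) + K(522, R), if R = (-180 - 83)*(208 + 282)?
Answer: 87771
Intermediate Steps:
R = -128870 (R = -263*490 = -128870)
K(L, M) = 143 (K(L, M) = 13*11 = 143)
(-4266 + 91894) + K(522, R) = (-4266 + 91894) + 143 = 87628 + 143 = 87771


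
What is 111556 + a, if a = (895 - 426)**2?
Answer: 331517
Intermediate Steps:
a = 219961 (a = 469**2 = 219961)
111556 + a = 111556 + 219961 = 331517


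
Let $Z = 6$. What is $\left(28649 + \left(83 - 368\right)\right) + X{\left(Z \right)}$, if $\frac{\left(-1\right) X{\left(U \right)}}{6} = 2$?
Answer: $28352$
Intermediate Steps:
$X{\left(U \right)} = -12$ ($X{\left(U \right)} = \left(-6\right) 2 = -12$)
$\left(28649 + \left(83 - 368\right)\right) + X{\left(Z \right)} = \left(28649 + \left(83 - 368\right)\right) - 12 = \left(28649 - 285\right) - 12 = 28364 - 12 = 28352$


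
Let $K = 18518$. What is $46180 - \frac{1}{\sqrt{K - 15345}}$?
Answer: $46180 - \frac{\sqrt{3173}}{3173} \approx 46180.0$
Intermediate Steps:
$46180 - \frac{1}{\sqrt{K - 15345}} = 46180 - \frac{1}{\sqrt{18518 - 15345}} = 46180 - \frac{1}{\sqrt{3173}} = 46180 - \frac{\sqrt{3173}}{3173}$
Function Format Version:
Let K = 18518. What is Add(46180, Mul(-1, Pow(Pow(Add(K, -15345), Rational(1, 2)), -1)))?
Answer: Add(46180, Mul(Rational(-1, 3173), Pow(3173, Rational(1, 2)))) ≈ 46180.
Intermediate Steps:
Add(46180, Mul(-1, Pow(Pow(Add(K, -15345), Rational(1, 2)), -1))) = Add(46180, Mul(-1, Pow(Pow(Add(18518, -15345), Rational(1, 2)), -1))) = Add(46180, Mul(-1, Pow(Pow(3173, Rational(1, 2)), -1))) = Add(46180, Mul(-1, Mul(Rational(1, 3173), Pow(3173, Rational(1, 2))))) = Add(46180, Mul(Rational(-1, 3173), Pow(3173, Rational(1, 2))))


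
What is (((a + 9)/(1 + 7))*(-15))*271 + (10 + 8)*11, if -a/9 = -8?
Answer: -327681/8 ≈ -40960.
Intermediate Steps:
a = 72 (a = -9*(-8) = 72)
(((a + 9)/(1 + 7))*(-15))*271 + (10 + 8)*11 = (((72 + 9)/(1 + 7))*(-15))*271 + (10 + 8)*11 = ((81/8)*(-15))*271 + 18*11 = ((81*(⅛))*(-15))*271 + 198 = ((81/8)*(-15))*271 + 198 = -1215/8*271 + 198 = -329265/8 + 198 = -327681/8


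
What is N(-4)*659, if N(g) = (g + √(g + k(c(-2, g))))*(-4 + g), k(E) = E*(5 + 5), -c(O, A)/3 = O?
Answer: 21088 - 10544*√14 ≈ -18364.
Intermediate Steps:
c(O, A) = -3*O
k(E) = 10*E (k(E) = E*10 = 10*E)
N(g) = (-4 + g)*(g + √(60 + g)) (N(g) = (g + √(g + 10*(-3*(-2))))*(-4 + g) = (g + √(g + 10*6))*(-4 + g) = (g + √(g + 60))*(-4 + g) = (g + √(60 + g))*(-4 + g) = (-4 + g)*(g + √(60 + g)))
N(-4)*659 = ((-4)² - 4*(-4) - 4*√(60 - 4) - 4*√(60 - 4))*659 = (16 + 16 - 8*√14 - 8*√14)*659 = (32 - 16*√14)*659 = 21088 - 10544*√14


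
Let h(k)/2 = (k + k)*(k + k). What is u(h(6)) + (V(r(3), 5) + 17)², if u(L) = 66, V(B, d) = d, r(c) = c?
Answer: 550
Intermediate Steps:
h(k) = 8*k² (h(k) = 2*((k + k)*(k + k)) = 2*((2*k)*(2*k)) = 2*(4*k²) = 8*k²)
u(h(6)) + (V(r(3), 5) + 17)² = 66 + (5 + 17)² = 66 + 22² = 66 + 484 = 550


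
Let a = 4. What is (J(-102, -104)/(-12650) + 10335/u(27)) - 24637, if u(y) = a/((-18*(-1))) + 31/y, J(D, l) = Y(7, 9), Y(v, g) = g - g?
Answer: -632524/37 ≈ -17095.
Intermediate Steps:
Y(v, g) = 0
J(D, l) = 0
u(y) = 2/9 + 31/y (u(y) = 4/((-18*(-1))) + 31/y = 4/18 + 31/y = 4*(1/18) + 31/y = 2/9 + 31/y)
(J(-102, -104)/(-12650) + 10335/u(27)) - 24637 = (0/(-12650) + 10335/(2/9 + 31/27)) - 24637 = (0*(-1/12650) + 10335/(2/9 + 31*(1/27))) - 24637 = (0 + 10335/(2/9 + 31/27)) - 24637 = (0 + 10335/(37/27)) - 24637 = (0 + 10335*(27/37)) - 24637 = (0 + 279045/37) - 24637 = 279045/37 - 24637 = -632524/37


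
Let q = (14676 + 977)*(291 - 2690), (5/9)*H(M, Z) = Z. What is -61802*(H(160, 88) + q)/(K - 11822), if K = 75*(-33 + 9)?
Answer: -5801877295643/34055 ≈ -1.7037e+8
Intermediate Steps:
H(M, Z) = 9*Z/5
q = -37551547 (q = 15653*(-2399) = -37551547)
K = -1800 (K = 75*(-24) = -1800)
-61802*(H(160, 88) + q)/(K - 11822) = -61802*((9/5)*88 - 37551547)/(-1800 - 11822) = -61802/((-13622/(792/5 - 37551547))) = -61802/((-13622/(-187756943/5))) = -61802/((-13622*(-5/187756943))) = -61802/68110/187756943 = -61802*187756943/68110 = -5801877295643/34055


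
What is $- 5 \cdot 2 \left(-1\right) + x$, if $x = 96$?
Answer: $106$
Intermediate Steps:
$- 5 \cdot 2 \left(-1\right) + x = - 5 \cdot 2 \left(-1\right) + 96 = \left(-5\right) \left(-2\right) + 96 = 10 + 96 = 106$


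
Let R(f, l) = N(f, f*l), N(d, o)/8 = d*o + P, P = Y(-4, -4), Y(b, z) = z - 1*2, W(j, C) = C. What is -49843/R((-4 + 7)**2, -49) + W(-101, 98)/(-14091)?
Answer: 11098751/7112600 ≈ 1.5604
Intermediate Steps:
Y(b, z) = -2 + z (Y(b, z) = z - 2 = -2 + z)
P = -6 (P = -2 - 4 = -6)
N(d, o) = -48 + 8*d*o (N(d, o) = 8*(d*o - 6) = 8*(-6 + d*o) = -48 + 8*d*o)
R(f, l) = -48 + 8*l*f**2 (R(f, l) = -48 + 8*f*(f*l) = -48 + 8*l*f**2)
-49843/R((-4 + 7)**2, -49) + W(-101, 98)/(-14091) = -49843/(-48 + 8*(-49)*((-4 + 7)**2)**2) + 98/(-14091) = -49843/(-48 + 8*(-49)*(3**2)**2) + 98*(-1/14091) = -49843/(-48 + 8*(-49)*9**2) - 14/2013 = -49843/(-48 + 8*(-49)*81) - 14/2013 = -49843/(-48 - 31752) - 14/2013 = -49843/(-31800) - 14/2013 = -49843*(-1/31800) - 14/2013 = 49843/31800 - 14/2013 = 11098751/7112600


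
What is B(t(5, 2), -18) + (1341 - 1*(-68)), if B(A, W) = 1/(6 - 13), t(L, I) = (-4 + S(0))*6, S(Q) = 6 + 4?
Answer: 9862/7 ≈ 1408.9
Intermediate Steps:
S(Q) = 10
t(L, I) = 36 (t(L, I) = (-4 + 10)*6 = 6*6 = 36)
B(A, W) = -1/7 (B(A, W) = 1/(-7) = -1/7)
B(t(5, 2), -18) + (1341 - 1*(-68)) = -1/7 + (1341 - 1*(-68)) = -1/7 + (1341 + 68) = -1/7 + 1409 = 9862/7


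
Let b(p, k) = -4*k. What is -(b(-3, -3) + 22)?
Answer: -34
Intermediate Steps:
-(b(-3, -3) + 22) = -(-4*(-3) + 22) = -(12 + 22) = -1*34 = -34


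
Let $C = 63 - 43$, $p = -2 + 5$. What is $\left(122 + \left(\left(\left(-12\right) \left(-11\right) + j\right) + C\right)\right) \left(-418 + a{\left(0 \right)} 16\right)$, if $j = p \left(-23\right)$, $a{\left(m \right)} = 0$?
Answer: $-85690$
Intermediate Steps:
$p = 3$
$C = 20$ ($C = 63 - 43 = 20$)
$j = -69$ ($j = 3 \left(-23\right) = -69$)
$\left(122 + \left(\left(\left(-12\right) \left(-11\right) + j\right) + C\right)\right) \left(-418 + a{\left(0 \right)} 16\right) = \left(122 + \left(\left(\left(-12\right) \left(-11\right) - 69\right) + 20\right)\right) \left(-418 + 0 \cdot 16\right) = \left(122 + \left(\left(132 - 69\right) + 20\right)\right) \left(-418 + 0\right) = \left(122 + \left(63 + 20\right)\right) \left(-418\right) = \left(122 + 83\right) \left(-418\right) = 205 \left(-418\right) = -85690$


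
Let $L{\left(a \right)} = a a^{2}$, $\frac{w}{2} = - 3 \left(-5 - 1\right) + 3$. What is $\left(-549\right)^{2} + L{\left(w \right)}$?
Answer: $375489$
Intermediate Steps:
$w = 42$ ($w = 2 \left(- 3 \left(-5 - 1\right) + 3\right) = 2 \left(\left(-3\right) \left(-6\right) + 3\right) = 2 \left(18 + 3\right) = 2 \cdot 21 = 42$)
$L{\left(a \right)} = a^{3}$
$\left(-549\right)^{2} + L{\left(w \right)} = \left(-549\right)^{2} + 42^{3} = 301401 + 74088 = 375489$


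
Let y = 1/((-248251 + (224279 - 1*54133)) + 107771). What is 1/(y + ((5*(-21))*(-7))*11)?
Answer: 29666/239849611 ≈ 0.00012369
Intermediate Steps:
y = 1/29666 (y = 1/((-248251 + (224279 - 54133)) + 107771) = 1/((-248251 + 170146) + 107771) = 1/(-78105 + 107771) = 1/29666 ≈ 3.3709e-5)
1/(y + ((5*(-21))*(-7))*11) = 1/(1/29666 + ((5*(-21))*(-7))*11) = 1/(1/29666 - 105*(-7)*11) = 1/(1/29666 + 735*11) = 1/(1/29666 + 8085) = 1/(239849611/29666) = 29666/239849611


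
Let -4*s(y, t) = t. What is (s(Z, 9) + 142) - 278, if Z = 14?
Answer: -553/4 ≈ -138.25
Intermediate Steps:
s(y, t) = -t/4
(s(Z, 9) + 142) - 278 = (-¼*9 + 142) - 278 = (-9/4 + 142) - 278 = 559/4 - 278 = -553/4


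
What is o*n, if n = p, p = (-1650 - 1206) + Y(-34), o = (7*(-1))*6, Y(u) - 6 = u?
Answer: 121128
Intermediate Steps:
Y(u) = 6 + u
o = -42 (o = -7*6 = -42)
p = -2884 (p = (-1650 - 1206) + (6 - 34) = -2856 - 28 = -2884)
n = -2884
o*n = -42*(-2884) = 121128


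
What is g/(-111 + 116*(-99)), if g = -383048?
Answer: 383048/11595 ≈ 33.036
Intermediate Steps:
g/(-111 + 116*(-99)) = -383048/(-111 + 116*(-99)) = -383048/(-111 - 11484) = -383048/(-11595) = -383048*(-1/11595) = 383048/11595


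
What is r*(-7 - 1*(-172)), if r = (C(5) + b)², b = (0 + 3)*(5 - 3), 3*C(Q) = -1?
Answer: 15895/3 ≈ 5298.3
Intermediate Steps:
C(Q) = -⅓ (C(Q) = (⅓)*(-1) = -⅓)
b = 6 (b = 3*2 = 6)
r = 289/9 (r = (-⅓ + 6)² = (17/3)² = 289/9 ≈ 32.111)
r*(-7 - 1*(-172)) = 289*(-7 - 1*(-172))/9 = 289*(-7 + 172)/9 = (289/9)*165 = 15895/3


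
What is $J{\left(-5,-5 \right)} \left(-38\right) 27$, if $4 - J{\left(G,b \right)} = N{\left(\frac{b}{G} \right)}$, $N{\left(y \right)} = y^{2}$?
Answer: $-3078$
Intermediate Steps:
$J{\left(G,b \right)} = 4 - \frac{b^{2}}{G^{2}}$ ($J{\left(G,b \right)} = 4 - \left(\frac{b}{G}\right)^{2} = 4 - \frac{b^{2}}{G^{2}}$)
$J{\left(-5,-5 \right)} \left(-38\right) 27 = \left(4 - \frac{\left(-5\right)^{2}}{25}\right) \left(-38\right) 27 = \left(4 - \frac{1}{25} \cdot 25\right) \left(-38\right) 27 = \left(4 - 1\right) \left(-38\right) 27 = 3 \left(-38\right) 27 = \left(-114\right) 27 = -3078$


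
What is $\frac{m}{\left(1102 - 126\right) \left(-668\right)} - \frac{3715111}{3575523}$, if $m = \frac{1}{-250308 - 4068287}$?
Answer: $- \frac{10460213572540515037}{10067191589576614080} \approx -1.039$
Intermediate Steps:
$m = - \frac{1}{4318595}$ ($m = \frac{1}{-4318595} = - \frac{1}{4318595} \approx -2.3156 \cdot 10^{-7}$)
$\frac{m}{\left(1102 - 126\right) \left(-668\right)} - \frac{3715111}{3575523} = - \frac{1}{4318595 \left(1102 - 126\right) \left(-668\right)} - \frac{3715111}{3575523} = - \frac{1}{4318595 \cdot 976 \left(-668\right)} - \frac{3715111}{3575523} = - \frac{1}{4318595 \left(-651968\right)} - \frac{3715111}{3575523} = \left(- \frac{1}{4318595}\right) \left(- \frac{1}{651968}\right) - \frac{3715111}{3575523} = \frac{1}{2815585744960} - \frac{3715111}{3575523} = - \frac{10460213572540515037}{10067191589576614080}$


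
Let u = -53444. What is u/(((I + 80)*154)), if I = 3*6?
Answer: -13361/3773 ≈ -3.5412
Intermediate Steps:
I = 18
u/(((I + 80)*154)) = -53444*1/(154*(18 + 80)) = -53444/(98*154) = -53444/15092 = -53444*1/15092 = -13361/3773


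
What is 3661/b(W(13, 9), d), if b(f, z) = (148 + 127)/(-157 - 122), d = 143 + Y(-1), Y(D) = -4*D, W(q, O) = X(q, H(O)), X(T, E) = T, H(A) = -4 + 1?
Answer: -1021419/275 ≈ -3714.3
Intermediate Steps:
H(A) = -3
W(q, O) = q
d = 147 (d = 143 - 4*(-1) = 143 + 4 = 147)
b(f, z) = -275/279 (b(f, z) = 275/(-279) = 275*(-1/279) = -275/279)
3661/b(W(13, 9), d) = 3661/(-275/279) = 3661*(-279/275) = -1021419/275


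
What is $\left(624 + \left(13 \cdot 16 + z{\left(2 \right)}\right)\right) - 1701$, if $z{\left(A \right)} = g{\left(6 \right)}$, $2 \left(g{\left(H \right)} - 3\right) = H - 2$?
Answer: $-864$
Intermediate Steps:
$g{\left(H \right)} = 2 + \frac{H}{2}$ ($g{\left(H \right)} = 3 + \frac{H - 2}{2} = 3 + \frac{-2 + H}{2} = 3 + \left(-1 + \frac{H}{2}\right) = 2 + \frac{H}{2}$)
$z{\left(A \right)} = 5$ ($z{\left(A \right)} = 2 + \frac{1}{2} \cdot 6 = 2 + 3 = 5$)
$\left(624 + \left(13 \cdot 16 + z{\left(2 \right)}\right)\right) - 1701 = \left(624 + \left(13 \cdot 16 + 5\right)\right) - 1701 = \left(624 + \left(208 + 5\right)\right) - 1701 = \left(624 + 213\right) - 1701 = 837 - 1701 = -864$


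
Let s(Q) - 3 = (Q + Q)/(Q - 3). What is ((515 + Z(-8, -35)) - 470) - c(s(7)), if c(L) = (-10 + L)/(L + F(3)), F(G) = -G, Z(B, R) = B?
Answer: 38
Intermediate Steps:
s(Q) = 3 + 2*Q/(-3 + Q) (s(Q) = 3 + (Q + Q)/(Q - 3) = 3 + (2*Q)/(-3 + Q) = 3 + 2*Q/(-3 + Q))
c(L) = (-10 + L)/(-3 + L) (c(L) = (-10 + L)/(L - 1*3) = (-10 + L)/(L - 3) = (-10 + L)/(-3 + L))
((515 + Z(-8, -35)) - 470) - c(s(7)) = ((515 - 8) - 470) - (-10 + (-9 + 5*7)/(-3 + 7))/(-3 + (-9 + 5*7)/(-3 + 7)) = (507 - 470) - (-10 + (-9 + 35)/4)/(-3 + (-9 + 35)/4) = 37 - (-10 + (¼)*26)/(-3 + (¼)*26) = 37 - (-10 + 13/2)/(-3 + 13/2) = 37 - (-7)/(7/2*2) = 37 - 2*(-7)/(7*2) = 37 - 1*(-1) = 37 + 1 = 38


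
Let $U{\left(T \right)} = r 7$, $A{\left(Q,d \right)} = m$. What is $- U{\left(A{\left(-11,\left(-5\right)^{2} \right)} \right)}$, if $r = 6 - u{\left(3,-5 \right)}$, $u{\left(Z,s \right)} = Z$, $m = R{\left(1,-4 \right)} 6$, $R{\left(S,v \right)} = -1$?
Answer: $-21$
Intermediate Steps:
$m = -6$ ($m = \left(-1\right) 6 = -6$)
$A{\left(Q,d \right)} = -6$
$r = 3$ ($r = 6 - 3 = 3$)
$U{\left(T \right)} = 21$ ($U{\left(T \right)} = 3 \cdot 7 = 21$)
$- U{\left(A{\left(-11,\left(-5\right)^{2} \right)} \right)} = \left(-1\right) 21 = -21$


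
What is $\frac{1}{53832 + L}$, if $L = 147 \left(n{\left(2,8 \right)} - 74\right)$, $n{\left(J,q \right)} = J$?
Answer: $\frac{1}{43248} \approx 2.3122 \cdot 10^{-5}$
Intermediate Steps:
$L = -10584$ ($L = 147 \left(2 - 74\right) = 147 \left(-72\right) = -10584$)
$\frac{1}{53832 + L} = \frac{1}{53832 - 10584} = \frac{1}{43248}$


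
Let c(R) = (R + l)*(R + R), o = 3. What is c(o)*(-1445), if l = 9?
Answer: -104040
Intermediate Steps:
c(R) = 2*R*(9 + R) (c(R) = (R + 9)*(R + R) = (9 + R)*(2*R) = 2*R*(9 + R))
c(o)*(-1445) = (2*3*(9 + 3))*(-1445) = (2*3*12)*(-1445) = 72*(-1445) = -104040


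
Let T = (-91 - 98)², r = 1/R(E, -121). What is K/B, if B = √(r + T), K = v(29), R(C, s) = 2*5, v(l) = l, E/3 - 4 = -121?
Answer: 29*√3572110/357211 ≈ 0.15344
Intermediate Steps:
E = -351 (E = 12 + 3*(-121) = 12 - 363 = -351)
R(C, s) = 10
K = 29
r = ⅒ (r = 1/10 = ⅒ ≈ 0.10000)
T = 35721 (T = (-189)² = 35721)
B = √3572110/10 (B = √(⅒ + 35721) = √(357211/10) = √3572110/10 ≈ 189.00)
K/B = 29/((√3572110/10)) = 29*(√3572110/357211) = 29*√3572110/357211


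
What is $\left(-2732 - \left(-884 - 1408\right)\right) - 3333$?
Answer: $-3773$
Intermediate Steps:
$\left(-2732 - \left(-884 - 1408\right)\right) - 3333 = \left(-2732 + \left(884 - -1408\right)\right) - 3333 = \left(-2732 + \left(884 + 1408\right)\right) - 3333 = \left(-2732 + 2292\right) - 3333 = -440 - 3333 = -3773$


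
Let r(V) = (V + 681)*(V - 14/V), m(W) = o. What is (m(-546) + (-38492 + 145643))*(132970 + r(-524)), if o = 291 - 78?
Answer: 713166604686/131 ≈ 5.4440e+9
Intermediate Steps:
o = 213
m(W) = 213
r(V) = (681 + V)*(V - 14/V)
(m(-546) + (-38492 + 145643))*(132970 + r(-524)) = (213 + (-38492 + 145643))*(132970 + (-14 + (-524)² - 9534/(-524) + 681*(-524))) = (213 + 107151)*(132970 + (-14 + 274576 - 9534*(-1/524) - 356844)) = 107364*(132970 + (-14 + 274576 + 4767/262 - 356844)) = 107364*(132970 - 21553117/262) = 107364*(13285023/262) = 713166604686/131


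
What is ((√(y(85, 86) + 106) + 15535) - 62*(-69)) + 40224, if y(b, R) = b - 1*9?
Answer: 60037 + √182 ≈ 60051.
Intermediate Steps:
y(b, R) = -9 + b (y(b, R) = b - 9 = -9 + b)
((√(y(85, 86) + 106) + 15535) - 62*(-69)) + 40224 = ((√((-9 + 85) + 106) + 15535) - 62*(-69)) + 40224 = ((√(76 + 106) + 15535) + 4278) + 40224 = ((√182 + 15535) + 4278) + 40224 = ((15535 + √182) + 4278) + 40224 = (19813 + √182) + 40224 = 60037 + √182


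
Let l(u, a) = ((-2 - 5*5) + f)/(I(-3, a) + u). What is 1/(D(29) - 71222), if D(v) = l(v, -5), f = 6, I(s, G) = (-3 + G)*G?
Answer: -23/1638113 ≈ -1.4041e-5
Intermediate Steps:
I(s, G) = G*(-3 + G)
l(u, a) = -21/(u + a*(-3 + a)) (l(u, a) = ((-2 - 5*5) + 6)/(a*(-3 + a) + u) = ((-2 - 25) + 6)/(u + a*(-3 + a)) = (-27 + 6)/(u + a*(-3 + a)) = -21/(u + a*(-3 + a)))
D(v) = -21/(40 + v) (D(v) = -21/(v - 5*(-3 - 5)) = -21/(v - 5*(-8)) = -21/(v + 40) = -21/(40 + v))
1/(D(29) - 71222) = 1/(-21/(40 + 29) - 71222) = 1/(-21/69 - 71222) = 1/(-21*1/69 - 71222) = 1/(-7/23 - 71222) = 1/(-1638113/23) = -23/1638113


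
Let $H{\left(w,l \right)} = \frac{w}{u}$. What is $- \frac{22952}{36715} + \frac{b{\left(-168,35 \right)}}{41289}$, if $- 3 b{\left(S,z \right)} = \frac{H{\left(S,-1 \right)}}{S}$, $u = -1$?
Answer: $- \frac{2842958669}{4547776905} \approx -0.62513$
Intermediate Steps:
$H{\left(w,l \right)} = - w$ ($H{\left(w,l \right)} = \frac{w}{-1} = w \left(-1\right) = - w$)
$b{\left(S,z \right)} = \frac{1}{3}$ ($b{\left(S,z \right)} = - \frac{- S \frac{1}{S}}{3} = \left(- \frac{1}{3}\right) \left(-1\right) = \frac{1}{3}$)
$- \frac{22952}{36715} + \frac{b{\left(-168,35 \right)}}{41289} = - \frac{22952}{36715} + \frac{1}{3 \cdot 41289} = \left(-22952\right) \frac{1}{36715} + \frac{1}{3} \cdot \frac{1}{41289} = - \frac{22952}{36715} + \frac{1}{123867} = - \frac{2842958669}{4547776905}$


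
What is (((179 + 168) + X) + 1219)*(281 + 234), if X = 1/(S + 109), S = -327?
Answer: 175814305/218 ≈ 8.0649e+5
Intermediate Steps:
X = -1/218 (X = 1/(-327 + 109) = 1/(-218) = -1/218 ≈ -0.0045872)
(((179 + 168) + X) + 1219)*(281 + 234) = (((179 + 168) - 1/218) + 1219)*(281 + 234) = ((347 - 1/218) + 1219)*515 = (75645/218 + 1219)*515 = (341387/218)*515 = 175814305/218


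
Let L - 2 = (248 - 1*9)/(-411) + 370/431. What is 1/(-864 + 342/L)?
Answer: -403343/287906130 ≈ -0.0014010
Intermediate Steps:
L = 403343/177141 (L = 2 + ((248 - 1*9)/(-411) + 370/431) = 2 + ((248 - 9)*(-1/411) + 370*(1/431)) = 2 + (239*(-1/411) + 370/431) = 2 + (-239/411 + 370/431) = 2 + 49061/177141 = 403343/177141 ≈ 2.2770)
1/(-864 + 342/L) = 1/(-864 + 342/(403343/177141)) = 1/(-864 + 342*(177141/403343)) = 1/(-864 + 60582222/403343) = 1/(-287906130/403343) = -403343/287906130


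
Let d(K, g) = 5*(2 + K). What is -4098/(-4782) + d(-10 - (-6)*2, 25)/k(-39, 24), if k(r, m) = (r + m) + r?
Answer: 10471/21519 ≈ 0.48659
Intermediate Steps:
k(r, m) = m + 2*r (k(r, m) = (m + r) + r = m + 2*r)
d(K, g) = 10 + 5*K
-4098/(-4782) + d(-10 - (-6)*2, 25)/k(-39, 24) = -4098/(-4782) + (10 + 5*(-10 - (-6)*2))/(24 + 2*(-39)) = -4098*(-1/4782) + (10 + 5*(-10 - 1*(-12)))/(24 - 78) = 683/797 + (10 + 5*(-10 + 12))/(-54) = 683/797 + (10 + 5*2)*(-1/54) = 683/797 + (10 + 10)*(-1/54) = 683/797 + 20*(-1/54) = 683/797 - 10/27 = 10471/21519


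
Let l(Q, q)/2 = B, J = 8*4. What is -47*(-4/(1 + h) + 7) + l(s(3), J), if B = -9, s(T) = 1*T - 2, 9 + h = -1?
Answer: -3311/9 ≈ -367.89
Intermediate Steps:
h = -10 (h = -9 - 1 = -10)
J = 32
s(T) = -2 + T (s(T) = T - 2 = -2 + T)
l(Q, q) = -18 (l(Q, q) = 2*(-9) = -18)
-47*(-4/(1 + h) + 7) + l(s(3), J) = -47*(-4/(1 - 10) + 7) - 18 = -47*(-4/(-9) + 7) - 18 = -47*(-1/9*(-4) + 7) - 18 = -47*(4/9 + 7) - 18 = -47*67/9 - 18 = -3149/9 - 18 = -3311/9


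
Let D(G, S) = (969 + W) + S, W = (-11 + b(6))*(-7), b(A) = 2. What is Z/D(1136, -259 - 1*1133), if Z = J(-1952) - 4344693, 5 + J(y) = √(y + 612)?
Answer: 2172349/180 - I*√335/180 ≈ 12069.0 - 0.10168*I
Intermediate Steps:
J(y) = -5 + √(612 + y) (J(y) = -5 + √(y + 612) = -5 + √(612 + y))
W = 63 (W = (-11 + 2)*(-7) = -9*(-7) = 63)
D(G, S) = 1032 + S (D(G, S) = (969 + 63) + S = 1032 + S)
Z = -4344698 + 2*I*√335 (Z = (-5 + √(612 - 1952)) - 4344693 = (-5 + √(-1340)) - 4344693 = (-5 + 2*I*√335) - 4344693 = -4344698 + 2*I*√335 ≈ -4.3447e+6 + 36.606*I)
Z/D(1136, -259 - 1*1133) = (-4344698 + 2*I*√335)/(1032 + (-259 - 1*1133)) = (-4344698 + 2*I*√335)/(1032 + (-259 - 1133)) = (-4344698 + 2*I*√335)/(1032 - 1392) = (-4344698 + 2*I*√335)/(-360) = (-4344698 + 2*I*√335)*(-1/360) = 2172349/180 - I*√335/180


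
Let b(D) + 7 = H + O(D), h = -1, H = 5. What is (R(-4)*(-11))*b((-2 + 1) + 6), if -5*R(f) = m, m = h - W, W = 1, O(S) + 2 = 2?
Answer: 44/5 ≈ 8.8000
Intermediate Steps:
O(S) = 0 (O(S) = -2 + 2 = 0)
m = -2 (m = -1 - 1*1 = -1 - 1 = -2)
b(D) = -2 (b(D) = -7 + (5 + 0) = -7 + 5 = -2)
R(f) = 2/5 (R(f) = -1/5*(-2) = 2/5)
(R(-4)*(-11))*b((-2 + 1) + 6) = ((2/5)*(-11))*(-2) = -22/5*(-2) = 44/5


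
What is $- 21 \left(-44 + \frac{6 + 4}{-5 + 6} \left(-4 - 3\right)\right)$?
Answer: $2394$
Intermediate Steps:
$- 21 \left(-44 + \frac{6 + 4}{-5 + 6} \left(-4 - 3\right)\right) = - 21 \left(-44 + \frac{10}{1} \left(-7\right)\right) = - 21 \left(-44 + 10 \cdot 1 \left(-7\right)\right) = - 21 \left(-44 + 10 \left(-7\right)\right) = - 21 \left(-44 - 70\right) = \left(-21\right) \left(-114\right) = 2394$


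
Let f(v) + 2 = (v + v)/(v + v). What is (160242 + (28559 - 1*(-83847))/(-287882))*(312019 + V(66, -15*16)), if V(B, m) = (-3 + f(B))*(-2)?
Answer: 1028144010005859/20563 ≈ 5.0000e+10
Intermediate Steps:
f(v) = -1 (f(v) = -2 + (v + v)/(v + v) = -2 + (2*v)/((2*v)) = -2 + (2*v)*(1/(2*v)) = -2 + 1 = -1)
V(B, m) = 8 (V(B, m) = (-3 - 1)*(-2) = -4*(-2) = 8)
(160242 + (28559 - 1*(-83847))/(-287882))*(312019 + V(66, -15*16)) = (160242 + (28559 - 1*(-83847))/(-287882))*(312019 + 8) = (160242 + (28559 + 83847)*(-1/287882))*312027 = (160242 + 112406*(-1/287882))*312027 = (160242 - 8029/20563)*312027 = (3295048217/20563)*312027 = 1028144010005859/20563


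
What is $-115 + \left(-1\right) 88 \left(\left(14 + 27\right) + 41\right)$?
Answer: $-7331$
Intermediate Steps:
$-115 + \left(-1\right) 88 \left(\left(14 + 27\right) + 41\right) = -115 - 88 \left(41 + 41\right) = -115 - 7216 = -7331$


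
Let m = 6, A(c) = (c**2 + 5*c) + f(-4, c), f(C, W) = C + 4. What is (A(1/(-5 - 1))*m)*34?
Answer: -493/3 ≈ -164.33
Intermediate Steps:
f(C, W) = 4 + C
A(c) = c**2 + 5*c (A(c) = (c**2 + 5*c) + (4 - 4) = (c**2 + 5*c) + 0 = c**2 + 5*c)
(A(1/(-5 - 1))*m)*34 = (((5 + 1/(-5 - 1))/(-5 - 1))*6)*34 = (((5 + 1/(-6))/(-6))*6)*34 = (-(5 - 1/6)/6*6)*34 = (-1/6*29/6*6)*34 = -29/36*6*34 = -29/6*34 = -493/3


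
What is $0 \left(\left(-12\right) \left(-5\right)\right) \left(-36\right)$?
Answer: $0$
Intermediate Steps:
$0 \left(\left(-12\right) \left(-5\right)\right) \left(-36\right) = 0 \cdot 60 \left(-36\right) = 0 \left(-36\right) = 0$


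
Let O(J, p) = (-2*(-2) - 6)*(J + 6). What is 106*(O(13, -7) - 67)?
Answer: -11130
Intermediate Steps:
O(J, p) = -12 - 2*J (O(J, p) = (4 - 6)*(6 + J) = -2*(6 + J) = -12 - 2*J)
106*(O(13, -7) - 67) = 106*((-12 - 2*13) - 67) = 106*((-12 - 26) - 67) = 106*(-38 - 67) = 106*(-105) = -11130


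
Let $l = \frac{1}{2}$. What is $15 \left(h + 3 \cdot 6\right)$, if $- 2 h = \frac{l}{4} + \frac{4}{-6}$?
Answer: $\frac{4385}{16} \approx 274.06$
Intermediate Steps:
$l = \frac{1}{2} \approx 0.5$
$h = \frac{13}{48}$ ($h = - \frac{\frac{1}{2 \cdot 4} + \frac{4}{-6}}{2} = - \frac{\frac{1}{2} \cdot \frac{1}{4} + 4 \left(- \frac{1}{6}\right)}{2} = - \frac{\frac{1}{8} - \frac{2}{3}}{2} = \left(- \frac{1}{2}\right) \left(- \frac{13}{24}\right) = \frac{13}{48} \approx 0.27083$)
$15 \left(h + 3 \cdot 6\right) = 15 \left(\frac{13}{48} + 3 \cdot 6\right) = 15 \left(\frac{13}{48} + 18\right) = 15 \cdot \frac{877}{48} = \frac{4385}{16}$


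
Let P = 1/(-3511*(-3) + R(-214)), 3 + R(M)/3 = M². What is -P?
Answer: -1/147912 ≈ -6.7608e-6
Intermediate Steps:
R(M) = -9 + 3*M²
P = 1/147912 (P = 1/(-3511*(-3) + (-9 + 3*(-214)²)) = 1/(10533 + (-9 + 3*45796)) = 1/(10533 + (-9 + 137388)) = 1/(10533 + 137379) = 1/147912 ≈ 6.7608e-6)
-P = -1*1/147912 = -1/147912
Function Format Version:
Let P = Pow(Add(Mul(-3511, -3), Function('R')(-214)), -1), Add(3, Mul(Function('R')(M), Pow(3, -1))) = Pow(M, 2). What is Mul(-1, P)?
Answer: Rational(-1, 147912) ≈ -6.7608e-6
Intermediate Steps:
Function('R')(M) = Add(-9, Mul(3, Pow(M, 2)))
P = Rational(1, 147912) (P = Pow(Add(Mul(-3511, -3), Add(-9, Mul(3, Pow(-214, 2)))), -1) = Pow(Add(10533, Add(-9, Mul(3, 45796))), -1) = Pow(Add(10533, Add(-9, 137388)), -1) = Pow(Add(10533, 137379), -1) = Pow(147912, -1) = Rational(1, 147912) ≈ 6.7608e-6)
Mul(-1, P) = Mul(-1, Rational(1, 147912)) = Rational(-1, 147912)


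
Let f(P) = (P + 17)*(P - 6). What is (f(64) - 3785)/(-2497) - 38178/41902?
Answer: -867448/679411 ≈ -1.2768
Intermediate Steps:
f(P) = (-6 + P)*(17 + P) (f(P) = (17 + P)*(-6 + P) = (-6 + P)*(17 + P))
(f(64) - 3785)/(-2497) - 38178/41902 = ((-102 + 64² + 11*64) - 3785)/(-2497) - 38178/41902 = ((-102 + 4096 + 704) - 3785)*(-1/2497) - 38178*1/41902 = (4698 - 3785)*(-1/2497) - 2727/2993 = 913*(-1/2497) - 2727/2993 = -83/227 - 2727/2993 = -867448/679411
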